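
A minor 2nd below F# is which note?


Step by step:
A 2nd spans 2 letter names, so from F we land on E
A minor 2nd = 1 semitone below F#
Spell E at that pitch: E#
= E#


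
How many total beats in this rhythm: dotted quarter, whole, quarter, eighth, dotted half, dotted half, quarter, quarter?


Beat values:
  dotted quarter = 1.5 beats
  whole = 4 beats
  quarter = 1 beat
  eighth = 0.5 beats
  dotted half = 3 beats
  dotted half = 3 beats
  quarter = 1 beat
  quarter = 1 beat
Sum = 1.5 + 4 + 1 + 0.5 + 3 + 3 + 1 + 1
= 15 beats


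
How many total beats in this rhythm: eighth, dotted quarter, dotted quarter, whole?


Step by step:
Beat values:
  eighth = 0.5 beats
  dotted quarter = 1.5 beats
  dotted quarter = 1.5 beats
  whole = 4 beats
Sum = 0.5 + 1.5 + 1.5 + 4
= 7.5 beats


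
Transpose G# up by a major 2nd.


major 2nd: 2 letter names, 2 semitones
Letter: G + 1 → A
Pitch: G# + 2 semitones, spelled as an A → A#
= A#


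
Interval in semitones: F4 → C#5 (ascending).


Let's work it out.
Absolute semitone position = octave×12 + chromatic position
F4: 4×12 + 5 = 53
C#5: 5×12 + 1 = 61
Difference = 61 - 53 = 8
= 8 semitones


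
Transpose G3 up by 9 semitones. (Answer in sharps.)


Solution.
G3: chromatic position 7 in octave 3 → absolute = 3×12 + 7 = 43
Transpose up 9: 43 + 9 = 52
52 = 4×12 + 4 → E in octave 4
Result = E4


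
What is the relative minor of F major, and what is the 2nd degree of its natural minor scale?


The relative minor shares the major's key signature and starts on its 6th degree
6th degree = a major 6th above the tonic; a major 6th above F is D
→ relative minor of F major is D minor
D natural minor scale: D E F G A Bb C
= D minor; 2nd degree = E


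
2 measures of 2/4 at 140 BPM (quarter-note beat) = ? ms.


Let's work it out.
Quarter-note beat duration = 60000 / 140 ms
Beats per measure (2/4) = 2
One measure = 2 × 60000 / 140 = 120000 / 140 ms
2 measures = 2 × 120000 / 140 = 240000 / 140
= 1714.3 ms


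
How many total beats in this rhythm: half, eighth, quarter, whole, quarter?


Beat values:
  half = 2 beats
  eighth = 0.5 beats
  quarter = 1 beat
  whole = 4 beats
  quarter = 1 beat
Sum = 2 + 0.5 + 1 + 4 + 1
= 8.5 beats


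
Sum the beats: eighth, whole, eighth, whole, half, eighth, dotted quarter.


Let's work it out.
Beat values:
  eighth = 0.5 beats
  whole = 4 beats
  eighth = 0.5 beats
  whole = 4 beats
  half = 2 beats
  eighth = 0.5 beats
  dotted quarter = 1.5 beats
Sum = 0.5 + 4 + 0.5 + 4 + 2 + 0.5 + 1.5
= 13 beats


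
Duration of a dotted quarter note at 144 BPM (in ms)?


Let's work it out.
One quarter-note beat = 60000 / BPM = 60000 / 144 ms
Dotted quarter note = 3/2 × quarter note
Duration = 3/2 × 60000 / 144 = 90000 / 144
= 625.0 ms


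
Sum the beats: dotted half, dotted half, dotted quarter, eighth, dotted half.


Solution.
Beat values:
  dotted half = 3 beats
  dotted half = 3 beats
  dotted quarter = 1.5 beats
  eighth = 0.5 beats
  dotted half = 3 beats
Sum = 3 + 3 + 1.5 + 0.5 + 3
= 11 beats


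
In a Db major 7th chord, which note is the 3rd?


Reasoning:
Major 7th chord = root + major 3rd + perfect 5th + major 7th
Seventh chords stack in thirds, so the letter names are D-F-A-C
Root: Db
Major 3rd above Db: F
Perfect 5th above Db: Ab
Major 7th above Db: C
The 3rd = F


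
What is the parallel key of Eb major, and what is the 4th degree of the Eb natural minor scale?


Step by step:
Parallel keys share the same tonic but differ in mode
Eb major → parallel is Eb minor
Eb natural minor scale: Eb F Gb Ab Bb Cb Db
= Eb minor; 4th degree = Ab


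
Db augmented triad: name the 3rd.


Working:
Augmented triad = root + major 3rd (4 semitones) + augmented 5th (8 semitones)
A triad on Db stacks thirds, so the chord tones use letter names D-F-A
Root: Db
Major 3rd above Db: F
Augmented 5th above Db: A
The 3rd = F


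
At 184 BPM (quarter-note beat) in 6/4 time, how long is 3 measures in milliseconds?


Working:
Quarter-note beat duration = 60000 / 184 ms
Beats per measure (6/4) = 6
One measure = 6 × 60000 / 184 = 360000 / 184 ms
3 measures = 3 × 360000 / 184 = 1080000 / 184
= 5869.6 ms


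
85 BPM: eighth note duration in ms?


Solution.
One quarter-note beat = 60000 / BPM = 60000 / 85 ms
Eighth note = 1/2 × quarter note
Duration = 1/2 × 60000 / 85 = 30000 / 85
= 352.9 ms


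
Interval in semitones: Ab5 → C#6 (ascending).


Working:
Absolute semitone position = octave×12 + chromatic position
Ab5: 5×12 + 8 = 68
C#6: 6×12 + 1 = 73
Difference = 73 - 68 = 5
= 5 semitones


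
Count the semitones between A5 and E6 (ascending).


Step by step:
Absolute semitone position = octave×12 + chromatic position
A5: 5×12 + 9 = 69
E6: 6×12 + 4 = 76
Difference = 76 - 69 = 7
= 7 semitones


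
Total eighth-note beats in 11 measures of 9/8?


Reasoning:
Time signature 9/8: the bottom number 8 means the eighth note gets one count
The top number 9 means 9 eighth-note beats per measure
Total = 9 × 11 measures
= 99 eighth-note beats


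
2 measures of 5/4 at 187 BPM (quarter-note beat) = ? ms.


Quarter-note beat duration = 60000 / 187 ms
Beats per measure (5/4) = 5
One measure = 5 × 60000 / 187 = 300000 / 187 ms
2 measures = 2 × 300000 / 187 = 600000 / 187
= 3208.6 ms


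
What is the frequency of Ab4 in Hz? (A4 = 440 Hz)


Reasoning:
f = 440 × 2^(n/12) where n = semitones from A4
Ab4: -1 semitones from A4
f = 440 × 2^(-1/12)
f = 415.30 Hz


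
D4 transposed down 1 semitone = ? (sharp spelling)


Solution.
D4: chromatic position 2 in octave 4 → absolute = 4×12 + 2 = 50
Transpose down 1: 50 - 1 = 49
49 = 4×12 + 1 → C# in octave 4
Result = C#4


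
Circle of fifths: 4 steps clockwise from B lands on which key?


Step by step:
Each clockwise step on the circle of fifths moves up a perfect 5th
From B: B → F#/Gb → Db → Ab → Eb
= Eb


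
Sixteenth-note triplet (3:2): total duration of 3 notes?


Working:
Triplet: 3 notes occupy the space of 2 sixteenth notes
Space = 2 × 1/4 = 1/2 beats
Each triplet note = 1/2 / 3 = 1/6 beats
3 notes = 3 × 1/6 = 1/2
= 1/2 beats


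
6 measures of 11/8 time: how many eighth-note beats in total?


Time signature 11/8: the bottom number 8 means the eighth note gets one count
The top number 11 means 11 eighth-note beats per measure
Total = 11 × 6 measures
= 66 eighth-note beats


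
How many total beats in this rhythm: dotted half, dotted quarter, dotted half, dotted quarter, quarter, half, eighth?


Let's work it out.
Beat values:
  dotted half = 3 beats
  dotted quarter = 1.5 beats
  dotted half = 3 beats
  dotted quarter = 1.5 beats
  quarter = 1 beat
  half = 2 beats
  eighth = 0.5 beats
Sum = 3 + 1.5 + 3 + 1.5 + 1 + 2 + 0.5
= 12.5 beats


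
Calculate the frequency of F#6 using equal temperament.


Step by step:
f = 440 × 2^(n/12) where n = semitones from A4
F#6: 21 semitones from A4
f = 440 × 2^(21/12)
f = 1479.98 Hz


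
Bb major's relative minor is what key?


Solution.
The relative minor shares the major's key signature and starts on its 6th degree
6th degree = a major 6th above the tonic; a major 6th above Bb is G
→ relative minor of Bb major is G minor
= G minor


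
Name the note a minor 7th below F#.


Solution.
A 7th spans 7 letter names, so from F we land on G
A minor 7th = 10 semitones below F#
Spell G at that pitch: G#
= G#


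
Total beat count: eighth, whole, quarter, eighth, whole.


Solution.
Beat values:
  eighth = 0.5 beats
  whole = 4 beats
  quarter = 1 beat
  eighth = 0.5 beats
  whole = 4 beats
Sum = 0.5 + 4 + 1 + 0.5 + 4
= 10 beats


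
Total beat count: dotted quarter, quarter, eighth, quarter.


Let's work it out.
Beat values:
  dotted quarter = 1.5 beats
  quarter = 1 beat
  eighth = 0.5 beats
  quarter = 1 beat
Sum = 1.5 + 1 + 0.5 + 1
= 4 beats


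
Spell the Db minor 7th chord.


Working:
Minor 7th chord = root + minor 3rd + perfect 5th + minor 7th
Seventh chords stack in thirds, so the letter names are D-F-A-C
Root: Db
Minor 3rd above Db: Fb
Perfect 5th above Db: Ab
Minor 7th above Db: Cb
Chord = Db Fb Ab Cb


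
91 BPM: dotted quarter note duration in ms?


One quarter-note beat = 60000 / BPM = 60000 / 91 ms
Dotted quarter note = 3/2 × quarter note
Duration = 3/2 × 60000 / 91 = 90000 / 91
= 989.0 ms


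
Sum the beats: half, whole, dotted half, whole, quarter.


Working:
Beat values:
  half = 2 beats
  whole = 4 beats
  dotted half = 3 beats
  whole = 4 beats
  quarter = 1 beat
Sum = 2 + 4 + 3 + 4 + 1
= 14 beats


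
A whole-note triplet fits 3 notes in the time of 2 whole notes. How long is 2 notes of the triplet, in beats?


Let's work it out.
Triplet: 3 notes occupy the space of 2 whole notes
Space = 2 × 4 = 8 beats
Each triplet note = 8 / 3 = 8/3 beats
2 notes = 2 × 8/3 = 16/3
= 16/3 beats


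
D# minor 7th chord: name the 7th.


Reasoning:
Minor 7th chord = root + minor 3rd + perfect 5th + minor 7th
Seventh chords stack in thirds, so the letter names are D-F-A-C
Root: D#
Minor 3rd above D#: F#
Perfect 5th above D#: A#
Minor 7th above D#: C#
The 7th = C#


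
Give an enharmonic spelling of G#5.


Enharmonic notes sound the same pitch but are spelled with different letter names
G# and Ab name the same pitch class
= Ab5


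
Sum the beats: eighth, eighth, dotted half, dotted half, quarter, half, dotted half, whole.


Solution.
Beat values:
  eighth = 0.5 beats
  eighth = 0.5 beats
  dotted half = 3 beats
  dotted half = 3 beats
  quarter = 1 beat
  half = 2 beats
  dotted half = 3 beats
  whole = 4 beats
Sum = 0.5 + 0.5 + 3 + 3 + 1 + 2 + 3 + 4
= 17 beats


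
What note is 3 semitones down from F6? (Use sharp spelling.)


Reasoning:
F6: chromatic position 5 in octave 6 → absolute = 6×12 + 5 = 77
Transpose down 3: 77 - 3 = 74
74 = 6×12 + 2 → D in octave 6
Result = D6


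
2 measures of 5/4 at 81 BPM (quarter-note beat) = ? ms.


Let's work it out.
Quarter-note beat duration = 60000 / 81 ms
Beats per measure (5/4) = 5
One measure = 5 × 60000 / 81 = 300000 / 81 ms
2 measures = 2 × 300000 / 81 = 600000 / 81
= 7407.4 ms


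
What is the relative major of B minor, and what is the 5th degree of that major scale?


Reasoning:
The relative major shares the key signature and is a minor 3rd above the minor tonic
A minor 3rd above B is D
→ relative major of B minor is D major
D major scale: D E F# G A B C#
= D major; 5th degree = A


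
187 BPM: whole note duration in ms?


Solution.
One quarter-note beat = 60000 / BPM = 60000 / 187 ms
Whole note = 4 × quarter note
Duration = 4 × 60000 / 187 = 240000 / 187
= 1283.4 ms


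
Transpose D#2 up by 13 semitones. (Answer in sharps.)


Reasoning:
D#2: chromatic position 3 in octave 2 → absolute = 2×12 + 3 = 27
Transpose up 13: 27 + 13 = 40
40 = 3×12 + 4 → E in octave 3
Result = E3


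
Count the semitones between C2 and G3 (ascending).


Step by step:
Absolute semitone position = octave×12 + chromatic position
C2: 2×12 + 0 = 24
G3: 3×12 + 7 = 43
Difference = 43 - 24 = 19
= 19 semitones


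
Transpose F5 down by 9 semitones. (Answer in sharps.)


F5: chromatic position 5 in octave 5 → absolute = 5×12 + 5 = 65
Transpose down 9: 65 - 9 = 56
56 = 4×12 + 8 → G# in octave 4
Result = G#4


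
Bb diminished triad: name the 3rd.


Let's work it out.
Diminished triad = root + minor 3rd (3 semitones) + diminished 5th (6 semitones)
A triad on Bb stacks thirds, so the chord tones use letter names B-D-F
Root: Bb
Minor 3rd above Bb: Db
Diminished 5th above Bb: Fb
The 3rd = Db


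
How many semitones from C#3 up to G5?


Reasoning:
Absolute semitone position = octave×12 + chromatic position
C#3: 3×12 + 1 = 37
G5: 5×12 + 7 = 67
Difference = 67 - 37 = 30
= 30 semitones


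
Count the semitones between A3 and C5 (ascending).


Reasoning:
Absolute semitone position = octave×12 + chromatic position
A3: 3×12 + 9 = 45
C5: 5×12 + 0 = 60
Difference = 60 - 45 = 15
= 15 semitones


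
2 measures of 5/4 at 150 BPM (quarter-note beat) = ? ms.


Quarter-note beat duration = 60000 / 150 ms
Beats per measure (5/4) = 5
One measure = 5 × 60000 / 150 = 300000 / 150 ms
2 measures = 2 × 300000 / 150 = 600000 / 150
= 4000.0 ms


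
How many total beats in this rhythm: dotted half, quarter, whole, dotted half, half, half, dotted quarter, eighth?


Beat values:
  dotted half = 3 beats
  quarter = 1 beat
  whole = 4 beats
  dotted half = 3 beats
  half = 2 beats
  half = 2 beats
  dotted quarter = 1.5 beats
  eighth = 0.5 beats
Sum = 3 + 1 + 4 + 3 + 2 + 2 + 1.5 + 0.5
= 17 beats


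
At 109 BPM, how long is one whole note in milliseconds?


Reasoning:
One quarter-note beat = 60000 / BPM = 60000 / 109 ms
Whole note = 4 × quarter note
Duration = 4 × 60000 / 109 = 240000 / 109
= 2201.8 ms


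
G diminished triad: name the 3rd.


Diminished triad = root + minor 3rd (3 semitones) + diminished 5th (6 semitones)
A triad on G stacks thirds, so the chord tones use letter names G-B-D
Root: G
Minor 3rd above G: Bb
Diminished 5th above G: Db
The 3rd = Bb


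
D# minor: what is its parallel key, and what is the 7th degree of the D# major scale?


Parallel keys share the same tonic but differ in mode
D# minor → parallel is D# major
D# major scale: D# E# F## G# A# B# C##
= D# major; 7th degree = C##


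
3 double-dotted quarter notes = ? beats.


Reasoning:
Base quarter note = 1 beat
Dot 1 adds half the previous value: +1/2
Dot 2 adds half the previous value: +1/4
One double-dotted quarter = 1 + 1/2 + 1/4 = 7/4
3 of them = 3 × 7/4 = 21/4
= 21/4 beats


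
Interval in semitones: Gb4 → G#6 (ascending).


Absolute semitone position = octave×12 + chromatic position
Gb4: 4×12 + 6 = 54
G#6: 6×12 + 8 = 80
Difference = 80 - 54 = 26
= 26 semitones


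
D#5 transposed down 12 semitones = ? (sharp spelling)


D#5: chromatic position 3 in octave 5 → absolute = 5×12 + 3 = 63
Transpose down 12: 63 - 12 = 51
51 = 4×12 + 3 → D# in octave 4
Result = D#4


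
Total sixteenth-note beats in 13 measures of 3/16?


Let's work it out.
Time signature 3/16: the bottom number 16 means the sixteenth note gets one count
The top number 3 means 3 sixteenth-note beats per measure
Total = 3 × 13 measures
= 39 sixteenth-note beats


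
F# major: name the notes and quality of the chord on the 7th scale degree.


Solution.
F# major scale: F# G# A# B C# D# E#
Diatonic triad on degree 7 stacks scale notes 7, 2, 4: E# G# B
E#→G# = 3 semitones; E#→B = 6 semitones → diminished triad
= E# G# B (diminished)


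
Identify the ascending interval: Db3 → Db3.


Letter names: D → D spans 1 letter name → a unison
Semitones: Db3 → Db3 = 0 half-steps
A unison of 0 semitones is a perfect unison
= perfect unison


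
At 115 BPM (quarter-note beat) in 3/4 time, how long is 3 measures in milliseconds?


Reasoning:
Quarter-note beat duration = 60000 / 115 ms
Beats per measure (3/4) = 3
One measure = 3 × 60000 / 115 = 180000 / 115 ms
3 measures = 3 × 180000 / 115 = 540000 / 115
= 4695.7 ms


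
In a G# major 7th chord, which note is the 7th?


Major 7th chord = root + major 3rd + perfect 5th + major 7th
Seventh chords stack in thirds, so the letter names are G-B-D-F
Root: G#
Major 3rd above G#: B#
Perfect 5th above G#: D#
Major 7th above G#: F##
The 7th = F##


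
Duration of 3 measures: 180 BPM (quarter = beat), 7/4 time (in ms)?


Step by step:
Quarter-note beat duration = 60000 / 180 ms
Beats per measure (7/4) = 7
One measure = 7 × 60000 / 180 = 420000 / 180 ms
3 measures = 3 × 420000 / 180 = 1260000 / 180
= 7000.0 ms


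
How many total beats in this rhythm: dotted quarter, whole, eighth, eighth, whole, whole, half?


Beat values:
  dotted quarter = 1.5 beats
  whole = 4 beats
  eighth = 0.5 beats
  eighth = 0.5 beats
  whole = 4 beats
  whole = 4 beats
  half = 2 beats
Sum = 1.5 + 4 + 0.5 + 0.5 + 4 + 4 + 2
= 16.5 beats


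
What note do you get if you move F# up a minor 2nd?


Working:
minor 2nd: 2 letter names, 1 semitones
Letter: F + 1 → G
Pitch: F# + 1 semitones, spelled as a G → G
= G


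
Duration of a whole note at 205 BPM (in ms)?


Working:
One quarter-note beat = 60000 / BPM = 60000 / 205 ms
Whole note = 4 × quarter note
Duration = 4 × 60000 / 205 = 240000 / 205
= 1170.7 ms


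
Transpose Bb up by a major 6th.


Working:
major 6th: 6 letter names, 9 semitones
Letter: B + 5 → G
Pitch: Bb + 9 semitones, spelled as a G → G
= G


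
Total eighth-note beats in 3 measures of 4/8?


Solution.
Time signature 4/8: the bottom number 8 means the eighth note gets one count
The top number 4 means 4 eighth-note beats per measure
Total = 4 × 3 measures
= 12 eighth-note beats


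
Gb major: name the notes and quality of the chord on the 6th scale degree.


Solution.
Gb major scale: Gb Ab Bb Cb Db Eb F
Diatonic triad on degree 6 stacks scale notes 6, 1, 3: Eb Gb Bb
Eb→Gb = 3 semitones; Eb→Bb = 7 semitones → minor triad
= Eb Gb Bb (minor)


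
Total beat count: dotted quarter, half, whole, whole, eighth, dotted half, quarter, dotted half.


Beat values:
  dotted quarter = 1.5 beats
  half = 2 beats
  whole = 4 beats
  whole = 4 beats
  eighth = 0.5 beats
  dotted half = 3 beats
  quarter = 1 beat
  dotted half = 3 beats
Sum = 1.5 + 2 + 4 + 4 + 0.5 + 3 + 1 + 3
= 19 beats


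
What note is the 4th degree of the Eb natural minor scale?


Let's work it out.
Natural minor scale pattern: W-H-W-W-H-W-W (2-1-2-2-1-2-2 semitones)
Starting from Eb:
  Eb + 2 semitones → F
  F + 1 semitone → Gb
  Gb + 2 semitones → Ab
  Ab + 2 semitones → Bb
  Bb + 1 semitone → Cb
  Cb + 2 semitones → Db
  Db + 2 semitones → Eb
Scale: Eb F Gb Ab Bb Cb Db
Degree 4 = Ab


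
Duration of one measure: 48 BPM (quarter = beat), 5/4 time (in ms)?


Working:
Quarter-note beat duration = 60000 / 48 ms
Beats per measure (5/4) = 5
One measure = 5 × 60000 / 48 = 300000 / 48 ms
= 6250.0 ms


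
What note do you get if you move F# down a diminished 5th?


diminished 5th: 5 letter names, 6 semitones
Letter: F - 4 → B
Pitch: F# - 6 semitones, spelled as a B → B#
= B#


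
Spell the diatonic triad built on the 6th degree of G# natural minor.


Let's work it out.
G# natural minor scale: G# A# B C# D# E F#
Diatonic triad on degree 6 stacks scale notes 6, 1, 3: E G# B
E→G# = 4 semitones; E→B = 7 semitones → major triad
= E G# B (major)


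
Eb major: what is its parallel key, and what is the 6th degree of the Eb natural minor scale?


Working:
Parallel keys share the same tonic but differ in mode
Eb major → parallel is Eb minor
Eb natural minor scale: Eb F Gb Ab Bb Cb Db
= Eb minor; 6th degree = Cb


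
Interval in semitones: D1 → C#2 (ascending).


Working:
Absolute semitone position = octave×12 + chromatic position
D1: 1×12 + 2 = 14
C#2: 2×12 + 1 = 25
Difference = 25 - 14 = 11
= 11 semitones


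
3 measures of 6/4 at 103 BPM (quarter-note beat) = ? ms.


Reasoning:
Quarter-note beat duration = 60000 / 103 ms
Beats per measure (6/4) = 6
One measure = 6 × 60000 / 103 = 360000 / 103 ms
3 measures = 3 × 360000 / 103 = 1080000 / 103
= 10485.4 ms


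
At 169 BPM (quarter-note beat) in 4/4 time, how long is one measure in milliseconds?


Quarter-note beat duration = 60000 / 169 ms
Beats per measure (4/4) = 4
One measure = 4 × 60000 / 169 = 240000 / 169 ms
= 1420.1 ms


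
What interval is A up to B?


Step by step:
Letter names: A → B spans 2 letter names → a 2nd
Semitones: A → B = 2 half-steps
A 2nd of 2 semitones is a major 2nd
= major 2nd


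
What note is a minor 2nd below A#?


A 2nd spans 2 letter names, so from A we land on G
A minor 2nd = 1 semitone below A#
Spell G at that pitch: G##
= G##


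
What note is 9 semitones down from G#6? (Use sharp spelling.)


G#6: chromatic position 8 in octave 6 → absolute = 6×12 + 8 = 80
Transpose down 9: 80 - 9 = 71
71 = 5×12 + 11 → B in octave 5
Result = B5


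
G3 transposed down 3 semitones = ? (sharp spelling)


Step by step:
G3: chromatic position 7 in octave 3 → absolute = 3×12 + 7 = 43
Transpose down 3: 43 - 3 = 40
40 = 3×12 + 4 → E in octave 3
Result = E3


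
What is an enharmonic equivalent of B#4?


Step by step:
Enharmonic notes sound the same pitch but are spelled with different letter names
B# and C name the same pitch class
Octave numbers change at C, so B#4 = C5
= C5


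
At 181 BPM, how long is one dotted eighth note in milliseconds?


Reasoning:
One quarter-note beat = 60000 / BPM = 60000 / 181 ms
Dotted eighth note = 3/4 × quarter note
Duration = 3/4 × 60000 / 181 = 45000 / 181
= 248.6 ms


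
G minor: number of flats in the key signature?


Step by step:
Flat minor keys: A(0), D(1), G(2), C(3), F(4), Bb(5), Eb(6), Ab(7)
G minor has 2 flats
Order of flats: Bb Eb Ab Db Gb Cb Fb → first 2: Bb, Eb
= 2 flats


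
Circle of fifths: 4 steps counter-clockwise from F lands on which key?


Each counter-clockwise step moves down a perfect 5th (= up a perfect 4th)
From F: F → Bb → Eb → Ab → Db
= Db


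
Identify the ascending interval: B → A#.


Step by step:
Letter names: B → A spans 7 letter names → a 7th
Semitones: B → A# = 11 half-steps
A 7th of 11 semitones is a major 7th
= major 7th


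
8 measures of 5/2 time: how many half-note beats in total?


Reasoning:
Time signature 5/2: the bottom number 2 means the half note gets one count
The top number 5 means 5 half-note beats per measure
Total = 5 × 8 measures
= 40 half-note beats


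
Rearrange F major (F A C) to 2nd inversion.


Reasoning:
Root position: F A C
2nd inversion: move root and 3rd up an octave
Bass note: C
Notes (bottom to top) = C F A


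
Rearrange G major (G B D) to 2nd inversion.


Reasoning:
Root position: G B D
2nd inversion: move root and 3rd up an octave
Bass note: D
Notes (bottom to top) = D G B


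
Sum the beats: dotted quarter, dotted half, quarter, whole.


Solution.
Beat values:
  dotted quarter = 1.5 beats
  dotted half = 3 beats
  quarter = 1 beat
  whole = 4 beats
Sum = 1.5 + 3 + 1 + 4
= 9.5 beats


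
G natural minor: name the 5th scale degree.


Reasoning:
Natural minor scale pattern: W-H-W-W-H-W-W (2-1-2-2-1-2-2 semitones)
Starting from G:
  G + 2 semitones → A
  A + 1 semitone → Bb
  Bb + 2 semitones → C
  C + 2 semitones → D
  D + 1 semitone → Eb
  Eb + 2 semitones → F
  F + 2 semitones → G
Scale: G A Bb C D Eb F
Degree 5 = D


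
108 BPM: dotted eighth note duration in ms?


Solution.
One quarter-note beat = 60000 / BPM = 60000 / 108 ms
Dotted eighth note = 3/4 × quarter note
Duration = 3/4 × 60000 / 108 = 45000 / 108
= 416.7 ms


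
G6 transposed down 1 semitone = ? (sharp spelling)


G6: chromatic position 7 in octave 6 → absolute = 6×12 + 7 = 79
Transpose down 1: 79 - 1 = 78
78 = 6×12 + 6 → F# in octave 6
Result = F#6


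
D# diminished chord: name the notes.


Working:
Diminished triad = root + minor 3rd (3 semitones) + diminished 5th (6 semitones)
A triad on D# stacks thirds, so the chord tones use letter names D-F-A
Root: D#
Minor 3rd above D#: F#
Diminished 5th above D#: A
Chord = D# F# A


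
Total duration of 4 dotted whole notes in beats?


Let's work it out.
Base whole note = 4 beats
Dot 1 adds half the previous value: +2
One dotted whole = 4 + 2 = 6
4 of them = 4 × 6 = 24
= 24 beats


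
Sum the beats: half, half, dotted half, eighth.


Working:
Beat values:
  half = 2 beats
  half = 2 beats
  dotted half = 3 beats
  eighth = 0.5 beats
Sum = 2 + 2 + 3 + 0.5
= 7.5 beats


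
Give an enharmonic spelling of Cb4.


Reasoning:
Enharmonic notes sound the same pitch but are spelled with different letter names
Cb and B name the same pitch class
Octave numbers change at C, so Cb4 = B3
= B3


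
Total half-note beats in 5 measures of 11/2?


Time signature 11/2: the bottom number 2 means the half note gets one count
The top number 11 means 11 half-note beats per measure
Total = 11 × 5 measures
= 55 half-note beats


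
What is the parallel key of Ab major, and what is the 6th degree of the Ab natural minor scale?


Let's work it out.
Parallel keys share the same tonic but differ in mode
Ab major → parallel is Ab minor
Ab natural minor scale: Ab Bb Cb Db Eb Fb Gb
= Ab minor; 6th degree = Fb


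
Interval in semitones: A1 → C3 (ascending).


Reasoning:
Absolute semitone position = octave×12 + chromatic position
A1: 1×12 + 9 = 21
C3: 3×12 + 0 = 36
Difference = 36 - 21 = 15
= 15 semitones


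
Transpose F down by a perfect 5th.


Step by step:
perfect 5th: 5 letter names, 7 semitones
Letter: F - 4 → B
Pitch: F - 7 semitones, spelled as a B → Bb
= Bb


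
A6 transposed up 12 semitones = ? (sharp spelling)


Reasoning:
A6: chromatic position 9 in octave 6 → absolute = 6×12 + 9 = 81
Transpose up 12: 81 + 12 = 93
93 = 7×12 + 9 → A in octave 7
Result = A7


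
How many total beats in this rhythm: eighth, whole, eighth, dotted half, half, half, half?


Beat values:
  eighth = 0.5 beats
  whole = 4 beats
  eighth = 0.5 beats
  dotted half = 3 beats
  half = 2 beats
  half = 2 beats
  half = 2 beats
Sum = 0.5 + 4 + 0.5 + 3 + 2 + 2 + 2
= 14 beats


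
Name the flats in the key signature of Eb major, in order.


Reasoning:
Flat major keys: C(0), F(1), Bb(2), Eb(3), Ab(4), Db(5), Gb(6), Cb(7)
Eb major has 3 flats
Order of flats: Bb Eb Ab Db Gb Cb Fb → first 3: Bb, Eb, Ab
= Bb, Eb, Ab


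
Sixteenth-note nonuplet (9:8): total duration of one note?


Nonuplet: 9 notes occupy the space of 8 sixteenth notes
Space = 8 × 1/4 = 2 beats
Each nonuplet note = 2 / 9 = 2/9 beats
= 2/9 beats


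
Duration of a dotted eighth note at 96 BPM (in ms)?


Working:
One quarter-note beat = 60000 / BPM = 60000 / 96 ms
Dotted eighth note = 3/4 × quarter note
Duration = 3/4 × 60000 / 96 = 45000 / 96
= 468.8 ms


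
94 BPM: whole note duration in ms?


Step by step:
One quarter-note beat = 60000 / BPM = 60000 / 94 ms
Whole note = 4 × quarter note
Duration = 4 × 60000 / 94 = 240000 / 94
= 2553.2 ms


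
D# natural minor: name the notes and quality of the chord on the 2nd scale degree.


Step by step:
D# natural minor scale: D# E# F# G# A# B C#
Diatonic triad on degree 2 stacks scale notes 2, 4, 6: E# G# B
E#→G# = 3 semitones; E#→B = 6 semitones → diminished triad
= E# G# B (diminished)


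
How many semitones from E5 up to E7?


Let's work it out.
Absolute semitone position = octave×12 + chromatic position
E5: 5×12 + 4 = 64
E7: 7×12 + 4 = 88
Difference = 88 - 64 = 24
= 24 semitones


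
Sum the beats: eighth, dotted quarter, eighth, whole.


Beat values:
  eighth = 0.5 beats
  dotted quarter = 1.5 beats
  eighth = 0.5 beats
  whole = 4 beats
Sum = 0.5 + 1.5 + 0.5 + 4
= 6.5 beats


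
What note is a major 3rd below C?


Solution.
A 3rd spans 3 letter names, so from C we land on A
A major 3rd = 4 semitones below C
Spell A at that pitch: Ab
= Ab


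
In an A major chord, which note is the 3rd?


Solution.
Major triad = root + major 3rd (4 semitones) + perfect 5th (7 semitones)
A triad on A stacks thirds, so the chord tones use letter names A-C-E
Root: A
Major 3rd above A: C#
Perfect 5th above A: E
The 3rd = C#


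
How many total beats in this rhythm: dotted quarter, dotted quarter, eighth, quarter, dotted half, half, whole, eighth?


Beat values:
  dotted quarter = 1.5 beats
  dotted quarter = 1.5 beats
  eighth = 0.5 beats
  quarter = 1 beat
  dotted half = 3 beats
  half = 2 beats
  whole = 4 beats
  eighth = 0.5 beats
Sum = 1.5 + 1.5 + 0.5 + 1 + 3 + 2 + 4 + 0.5
= 14 beats


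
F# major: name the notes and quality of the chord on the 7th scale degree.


Reasoning:
F# major scale: F# G# A# B C# D# E#
Diatonic triad on degree 7 stacks scale notes 7, 2, 4: E# G# B
E#→G# = 3 semitones; E#→B = 6 semitones → diminished triad
= E# G# B (diminished)


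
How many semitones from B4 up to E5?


Solution.
Absolute semitone position = octave×12 + chromatic position
B4: 4×12 + 11 = 59
E5: 5×12 + 4 = 64
Difference = 64 - 59 = 5
= 5 semitones


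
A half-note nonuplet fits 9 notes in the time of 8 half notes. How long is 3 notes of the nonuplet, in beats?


Solution.
Nonuplet: 9 notes occupy the space of 8 half notes
Space = 8 × 2 = 16 beats
Each nonuplet note = 16 / 9 = 16/9 beats
3 notes = 3 × 16/9 = 16/3
= 16/3 beats


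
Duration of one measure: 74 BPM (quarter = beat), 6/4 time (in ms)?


Quarter-note beat duration = 60000 / 74 ms
Beats per measure (6/4) = 6
One measure = 6 × 60000 / 74 = 360000 / 74 ms
= 4864.9 ms


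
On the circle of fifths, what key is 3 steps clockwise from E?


Each clockwise step on the circle of fifths moves up a perfect 5th
From E: E → B → F#/Gb → Db
= Db


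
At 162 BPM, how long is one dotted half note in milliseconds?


One quarter-note beat = 60000 / BPM = 60000 / 162 ms
Dotted half note = 3 × quarter note
Duration = 3 × 60000 / 162 = 180000 / 162
= 1111.1 ms


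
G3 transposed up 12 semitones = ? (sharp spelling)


Solution.
G3: chromatic position 7 in octave 3 → absolute = 3×12 + 7 = 43
Transpose up 12: 43 + 12 = 55
55 = 4×12 + 7 → G in octave 4
Result = G4


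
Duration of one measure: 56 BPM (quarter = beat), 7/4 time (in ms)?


Working:
Quarter-note beat duration = 60000 / 56 ms
Beats per measure (7/4) = 7
One measure = 7 × 60000 / 56 = 420000 / 56 ms
= 7500.0 ms


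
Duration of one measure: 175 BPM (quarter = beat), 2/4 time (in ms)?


Quarter-note beat duration = 60000 / 175 ms
Beats per measure (2/4) = 2
One measure = 2 × 60000 / 175 = 120000 / 175 ms
= 685.7 ms


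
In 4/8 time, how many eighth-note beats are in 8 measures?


Time signature 4/8: the bottom number 8 means the eighth note gets one count
The top number 4 means 4 eighth-note beats per measure
Total = 4 × 8 measures
= 32 eighth-note beats


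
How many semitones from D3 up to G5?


Step by step:
Absolute semitone position = octave×12 + chromatic position
D3: 3×12 + 2 = 38
G5: 5×12 + 7 = 67
Difference = 67 - 38 = 29
= 29 semitones


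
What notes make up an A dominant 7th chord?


Working:
Dominant 7th chord = root + major 3rd + perfect 5th + minor 7th
Seventh chords stack in thirds, so the letter names are A-C-E-G
Root: A
Major 3rd above A: C#
Perfect 5th above A: E
Minor 7th above A: G
Chord = A C# E G


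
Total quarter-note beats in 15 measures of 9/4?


Step by step:
Time signature 9/4: the bottom number 4 means the quarter note gets one count
The top number 9 means 9 quarter-note beats per measure
Total = 9 × 15 measures
= 135 quarter-note beats


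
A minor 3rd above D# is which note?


Let's work it out.
A 3rd spans 3 letter names, so from D we land on F
A minor 3rd = 3 semitones above D#
Spell F at that pitch: F#
= F#


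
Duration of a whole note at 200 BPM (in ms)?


Working:
One quarter-note beat = 60000 / BPM = 60000 / 200 ms
Whole note = 4 × quarter note
Duration = 4 × 60000 / 200 = 240000 / 200
= 1200.0 ms


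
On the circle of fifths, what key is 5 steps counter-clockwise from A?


Each counter-clockwise step moves down a perfect 5th (= up a perfect 4th)
From A: A → D → G → C → F → Bb
= Bb


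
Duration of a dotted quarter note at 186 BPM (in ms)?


Working:
One quarter-note beat = 60000 / BPM = 60000 / 186 ms
Dotted quarter note = 3/2 × quarter note
Duration = 3/2 × 60000 / 186 = 90000 / 186
= 483.9 ms


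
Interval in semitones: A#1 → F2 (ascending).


Working:
Absolute semitone position = octave×12 + chromatic position
A#1: 1×12 + 10 = 22
F2: 2×12 + 5 = 29
Difference = 29 - 22 = 7
= 7 semitones


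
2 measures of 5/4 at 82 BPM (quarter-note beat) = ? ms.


Quarter-note beat duration = 60000 / 82 ms
Beats per measure (5/4) = 5
One measure = 5 × 60000 / 82 = 300000 / 82 ms
2 measures = 2 × 300000 / 82 = 600000 / 82
= 7317.1 ms


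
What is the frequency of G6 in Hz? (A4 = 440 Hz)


f = 440 × 2^(n/12) where n = semitones from A4
G6: 22 semitones from A4
f = 440 × 2^(22/12)
f = 1567.98 Hz


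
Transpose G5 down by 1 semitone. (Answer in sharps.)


Reasoning:
G5: chromatic position 7 in octave 5 → absolute = 5×12 + 7 = 67
Transpose down 1: 67 - 1 = 66
66 = 5×12 + 6 → F# in octave 5
Result = F#5


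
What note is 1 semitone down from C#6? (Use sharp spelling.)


C#6: chromatic position 1 in octave 6 → absolute = 6×12 + 1 = 73
Transpose down 1: 73 - 1 = 72
72 = 6×12 + 0 → C in octave 6
Result = C6


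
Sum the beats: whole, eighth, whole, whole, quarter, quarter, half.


Working:
Beat values:
  whole = 4 beats
  eighth = 0.5 beats
  whole = 4 beats
  whole = 4 beats
  quarter = 1 beat
  quarter = 1 beat
  half = 2 beats
Sum = 4 + 0.5 + 4 + 4 + 1 + 1 + 2
= 16.5 beats


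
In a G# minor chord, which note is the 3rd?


Let's work it out.
Minor triad = root + minor 3rd (3 semitones) + perfect 5th (7 semitones)
A triad on G# stacks thirds, so the chord tones use letter names G-B-D
Root: G#
Minor 3rd above G#: B
Perfect 5th above G#: D#
The 3rd = B


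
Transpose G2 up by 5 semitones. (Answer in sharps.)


Let's work it out.
G2: chromatic position 7 in octave 2 → absolute = 2×12 + 7 = 31
Transpose up 5: 31 + 5 = 36
36 = 3×12 + 0 → C in octave 3
Result = C3


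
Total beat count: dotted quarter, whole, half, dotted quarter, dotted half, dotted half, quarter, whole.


Working:
Beat values:
  dotted quarter = 1.5 beats
  whole = 4 beats
  half = 2 beats
  dotted quarter = 1.5 beats
  dotted half = 3 beats
  dotted half = 3 beats
  quarter = 1 beat
  whole = 4 beats
Sum = 1.5 + 4 + 2 + 1.5 + 3 + 3 + 1 + 4
= 20 beats


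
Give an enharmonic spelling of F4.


Solution.
Enharmonic notes sound the same pitch but are spelled with different letter names
F and Gbb name the same pitch class
= Gbb4


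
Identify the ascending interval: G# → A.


Letter names: G → A spans 2 letter names → a 2nd
Semitones: G# → A = 1 half-step
A 2nd of 1 semitone is a minor 2nd
= minor 2nd


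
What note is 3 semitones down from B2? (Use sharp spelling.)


Let's work it out.
B2: chromatic position 11 in octave 2 → absolute = 2×12 + 11 = 35
Transpose down 3: 35 - 3 = 32
32 = 2×12 + 8 → G# in octave 2
Result = G#2


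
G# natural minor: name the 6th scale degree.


Natural minor scale pattern: W-H-W-W-H-W-W (2-1-2-2-1-2-2 semitones)
Starting from G#:
  G# + 2 semitones → A#
  A# + 1 semitone → B
  B + 2 semitones → C#
  C# + 2 semitones → D#
  D# + 1 semitone → E
  E + 2 semitones → F#
  F# + 2 semitones → G#
Scale: G# A# B C# D# E F#
Degree 6 = E


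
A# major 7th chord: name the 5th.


Solution.
Major 7th chord = root + major 3rd + perfect 5th + major 7th
Seventh chords stack in thirds, so the letter names are A-C-E-G
Root: A#
Major 3rd above A#: C##
Perfect 5th above A#: E#
Major 7th above A#: G##
The 5th = E#


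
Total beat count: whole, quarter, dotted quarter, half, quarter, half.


Working:
Beat values:
  whole = 4 beats
  quarter = 1 beat
  dotted quarter = 1.5 beats
  half = 2 beats
  quarter = 1 beat
  half = 2 beats
Sum = 4 + 1 + 1.5 + 2 + 1 + 2
= 11.5 beats


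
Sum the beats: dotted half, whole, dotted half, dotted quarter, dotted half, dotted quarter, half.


Beat values:
  dotted half = 3 beats
  whole = 4 beats
  dotted half = 3 beats
  dotted quarter = 1.5 beats
  dotted half = 3 beats
  dotted quarter = 1.5 beats
  half = 2 beats
Sum = 3 + 4 + 3 + 1.5 + 3 + 1.5 + 2
= 18 beats


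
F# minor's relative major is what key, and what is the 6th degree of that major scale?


The relative major shares the key signature and is a minor 3rd above the minor tonic
A minor 3rd above F# is A
→ relative major of F# minor is A major
A major scale: A B C# D E F# G#
= A major; 6th degree = F#


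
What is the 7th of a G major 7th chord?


Solution.
Major 7th chord = root + major 3rd + perfect 5th + major 7th
Seventh chords stack in thirds, so the letter names are G-B-D-F
Root: G
Major 3rd above G: B
Perfect 5th above G: D
Major 7th above G: F#
The 7th = F#


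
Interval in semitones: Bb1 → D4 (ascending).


Absolute semitone position = octave×12 + chromatic position
Bb1: 1×12 + 10 = 22
D4: 4×12 + 2 = 50
Difference = 50 - 22 = 28
= 28 semitones


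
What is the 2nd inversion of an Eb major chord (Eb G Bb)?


Working:
Root position: Eb G Bb
2nd inversion: move root and 3rd up an octave
Bass note: Bb
Notes (bottom to top) = Bb Eb G


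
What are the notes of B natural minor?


Natural minor scale pattern: W-H-W-W-H-W-W (2-1-2-2-1-2-2 semitones)
Starting from B:
  B + 2 semitones → C#
  C# + 1 semitone → D
  D + 2 semitones → E
  E + 2 semitones → F#
  F# + 1 semitone → G
  G + 2 semitones → A
  A + 2 semitones → B
Scale = B C# D E F# G A


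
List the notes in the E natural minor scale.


Natural minor scale pattern: W-H-W-W-H-W-W (2-1-2-2-1-2-2 semitones)
Starting from E:
  E + 2 semitones → F#
  F# + 1 semitone → G
  G + 2 semitones → A
  A + 2 semitones → B
  B + 1 semitone → C
  C + 2 semitones → D
  D + 2 semitones → E
Scale = E F# G A B C D


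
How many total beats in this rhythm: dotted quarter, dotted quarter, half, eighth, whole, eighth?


Let's work it out.
Beat values:
  dotted quarter = 1.5 beats
  dotted quarter = 1.5 beats
  half = 2 beats
  eighth = 0.5 beats
  whole = 4 beats
  eighth = 0.5 beats
Sum = 1.5 + 1.5 + 2 + 0.5 + 4 + 0.5
= 10 beats


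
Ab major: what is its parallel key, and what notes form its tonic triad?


Solution.
Parallel keys share the same tonic but differ in mode
Ab major → parallel is Ab minor
Tonic triad of Ab minor = Ab Cb Eb
= Ab minor; triad = Ab Cb Eb


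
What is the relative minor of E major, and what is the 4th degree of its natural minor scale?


Working:
The relative minor shares the major's key signature and starts on its 6th degree
6th degree = a major 6th above the tonic; a major 6th above E is C#
→ relative minor of E major is C# minor
C# natural minor scale: C# D# E F# G# A B
= C# minor; 4th degree = F#


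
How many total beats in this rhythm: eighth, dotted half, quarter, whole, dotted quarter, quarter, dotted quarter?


Working:
Beat values:
  eighth = 0.5 beats
  dotted half = 3 beats
  quarter = 1 beat
  whole = 4 beats
  dotted quarter = 1.5 beats
  quarter = 1 beat
  dotted quarter = 1.5 beats
Sum = 0.5 + 3 + 1 + 4 + 1.5 + 1 + 1.5
= 12.5 beats


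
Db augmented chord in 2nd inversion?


Root position: Db F A
2nd inversion: move root and 3rd up an octave
Bass note: A
Notes (bottom to top) = A Db F


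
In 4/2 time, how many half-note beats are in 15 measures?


Time signature 4/2: the bottom number 2 means the half note gets one count
The top number 4 means 4 half-note beats per measure
Total = 4 × 15 measures
= 60 half-note beats


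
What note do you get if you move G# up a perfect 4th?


perfect 4th: 4 letter names, 5 semitones
Letter: G + 3 → C
Pitch: G# + 5 semitones, spelled as a C → C#
= C#


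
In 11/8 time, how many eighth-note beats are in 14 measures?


Step by step:
Time signature 11/8: the bottom number 8 means the eighth note gets one count
The top number 11 means 11 eighth-note beats per measure
Total = 11 × 14 measures
= 154 eighth-note beats


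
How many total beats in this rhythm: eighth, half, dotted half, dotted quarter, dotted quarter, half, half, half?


Let's work it out.
Beat values:
  eighth = 0.5 beats
  half = 2 beats
  dotted half = 3 beats
  dotted quarter = 1.5 beats
  dotted quarter = 1.5 beats
  half = 2 beats
  half = 2 beats
  half = 2 beats
Sum = 0.5 + 2 + 3 + 1.5 + 1.5 + 2 + 2 + 2
= 14.5 beats
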